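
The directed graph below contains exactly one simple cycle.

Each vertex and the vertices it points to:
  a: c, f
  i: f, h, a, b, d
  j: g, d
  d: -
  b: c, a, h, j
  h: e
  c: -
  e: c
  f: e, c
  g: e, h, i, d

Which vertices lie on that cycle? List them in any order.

b, g, i, j

DFS with gray/black marking from j:
j gray
  g gray
    e gray
      c gray
      c black
    e black
    h gray
      h→e: e black — skip
    h black
    i gray
      f gray
        f→e: e black — skip
        f→c: c black — skip
      f black
      i→h: h black — skip
      a gray
        a→c: c black — skip
        a→f: f black — skip
      a black
      b gray
        b→c: c black — skip
        b→a: a black — skip
        b→h: h black — skip
        b→j: j is gray → back edge
Back edge closes the cycle j → g → i → b → j; its vertices are {b, g, i, j}.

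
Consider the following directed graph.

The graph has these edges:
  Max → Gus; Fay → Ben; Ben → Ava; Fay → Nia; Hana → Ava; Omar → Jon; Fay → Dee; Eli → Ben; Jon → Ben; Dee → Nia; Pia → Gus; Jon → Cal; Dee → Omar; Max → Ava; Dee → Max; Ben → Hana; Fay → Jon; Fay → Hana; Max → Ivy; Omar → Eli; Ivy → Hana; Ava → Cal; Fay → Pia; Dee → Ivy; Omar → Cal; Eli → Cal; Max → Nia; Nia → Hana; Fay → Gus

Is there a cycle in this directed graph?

DFS with white/gray/black marking, starting from Ben:
Ben gray
  Ava gray
    Cal gray
    Cal black
  Ava black
  Hana gray
    Hana→Ava: Ava black — skip
  Hana black
Ben black
Gus gray
Gus black
Max gray
  Max→Ava: Ava black — skip
  Max→Gus: Gus black — skip
  Nia gray
    Nia→Hana: Hana black — skip
  Nia black
  Ivy gray
    Ivy→Hana: Hana black — skip
  Ivy black
Max black
Eli gray
  Eli→Cal: Cal black — skip
  Eli→Ben: Ben black — skip
Eli black
Fay gray
  Pia gray
    Pia→Gus: Gus black — skip
  Pia black
  Dee gray
    Dee→Ivy: Ivy black — skip
    Dee→Max: Max black — skip
    Omar gray
      Omar→Cal: Cal black — skip
      Omar→Eli: Eli black — skip
      Jon gray
        Jon→Ben: Ben black — skip
        Jon→Cal: Cal black — skip
      Jon black
    Omar black
    Dee→Nia: Nia black — skip
  Dee black
  Fay→Jon: Jon black — skip
  Fay→Gus: Gus black — skip
  Fay→Hana: Hana black — skip
  Fay→Ben: Ben black — skip
  Fay→Nia: Nia black — skip
Fay black
Every edge goes to a white or black vertex — no back edge, so the graph is acyclic.

No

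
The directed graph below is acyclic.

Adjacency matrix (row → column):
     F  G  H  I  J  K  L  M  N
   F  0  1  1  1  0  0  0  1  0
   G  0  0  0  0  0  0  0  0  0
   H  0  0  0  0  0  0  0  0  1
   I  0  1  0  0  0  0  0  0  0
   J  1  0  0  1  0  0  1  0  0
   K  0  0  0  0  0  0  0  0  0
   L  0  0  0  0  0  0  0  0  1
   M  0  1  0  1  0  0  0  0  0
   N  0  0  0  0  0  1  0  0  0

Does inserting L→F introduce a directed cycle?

No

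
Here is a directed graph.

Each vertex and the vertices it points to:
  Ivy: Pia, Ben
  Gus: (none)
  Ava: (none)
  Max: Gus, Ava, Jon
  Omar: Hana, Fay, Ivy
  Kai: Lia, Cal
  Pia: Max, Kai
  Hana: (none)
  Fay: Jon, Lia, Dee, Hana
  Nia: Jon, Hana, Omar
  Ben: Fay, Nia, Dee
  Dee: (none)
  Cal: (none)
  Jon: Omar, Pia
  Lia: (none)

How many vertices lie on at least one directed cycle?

A vertex is on a directed cycle iff it belongs to a strongly connected component of size ≥ 2 (or has a self-loop).
The vertices on cycles are {Ben, Fay, Ivy, Jon, Max, Nia, Pia, Omar} — 8 in total.

8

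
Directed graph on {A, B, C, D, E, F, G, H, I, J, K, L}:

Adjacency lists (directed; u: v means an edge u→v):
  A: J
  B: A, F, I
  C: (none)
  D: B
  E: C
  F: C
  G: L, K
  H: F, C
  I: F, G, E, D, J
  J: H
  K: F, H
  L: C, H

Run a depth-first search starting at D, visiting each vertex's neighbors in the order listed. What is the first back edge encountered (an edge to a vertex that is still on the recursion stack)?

DFS from D (visiting each vertex's neighbors in the order listed); mark gray on enter, black on exit:
D gray
  B gray
    A gray
      J gray
        H gray
          F gray
            C gray
            C black
          F black
          H→C: C black — skip
        H black
      J black
    A black
    B→F: F black — skip
    I gray
      I→F: F black — skip
      G gray
        L gray
          L→C: C black — skip
          L→H: H black — skip
        L black
        K gray
          K→F: F black — skip
          K→H: H black — skip
        K black
      G black
      E gray
        E→C: C black — skip
      E black
      I→D: D is gray → back edge
First back edge: I → D.

I->D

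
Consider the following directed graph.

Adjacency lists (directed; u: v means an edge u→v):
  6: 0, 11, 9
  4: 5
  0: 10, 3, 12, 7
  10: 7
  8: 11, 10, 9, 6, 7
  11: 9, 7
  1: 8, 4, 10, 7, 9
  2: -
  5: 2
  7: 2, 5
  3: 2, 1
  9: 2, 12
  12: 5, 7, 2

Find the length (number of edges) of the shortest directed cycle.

5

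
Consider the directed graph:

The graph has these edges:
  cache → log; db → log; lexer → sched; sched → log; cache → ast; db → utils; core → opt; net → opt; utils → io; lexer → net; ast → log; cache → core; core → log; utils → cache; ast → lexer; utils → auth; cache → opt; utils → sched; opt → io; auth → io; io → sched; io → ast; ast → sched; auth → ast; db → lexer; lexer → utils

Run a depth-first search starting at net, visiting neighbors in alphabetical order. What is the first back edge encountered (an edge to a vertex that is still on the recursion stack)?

lexer→net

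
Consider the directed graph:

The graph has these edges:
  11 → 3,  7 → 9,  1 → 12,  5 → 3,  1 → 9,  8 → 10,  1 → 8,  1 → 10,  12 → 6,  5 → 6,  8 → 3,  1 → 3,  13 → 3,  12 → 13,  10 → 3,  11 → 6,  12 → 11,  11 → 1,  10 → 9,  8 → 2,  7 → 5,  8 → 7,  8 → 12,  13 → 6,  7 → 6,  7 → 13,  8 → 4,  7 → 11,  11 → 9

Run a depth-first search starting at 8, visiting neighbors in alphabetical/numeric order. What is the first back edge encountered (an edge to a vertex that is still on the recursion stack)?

1->8

DFS from 8 (visiting neighbors in alphabetical/numeric order); mark gray on enter, black on exit:
8 gray
  2 gray
  2 black
  3 gray
  3 black
  4 gray
  4 black
  7 gray
    5 gray
      5→3: 3 black — skip
      6 gray
      6 black
    5 black
    7→6: 6 black — skip
    9 gray
    9 black
    11 gray
      1 gray
        1→3: 3 black — skip
        1→8: 8 is gray → back edge
First back edge: 1 → 8.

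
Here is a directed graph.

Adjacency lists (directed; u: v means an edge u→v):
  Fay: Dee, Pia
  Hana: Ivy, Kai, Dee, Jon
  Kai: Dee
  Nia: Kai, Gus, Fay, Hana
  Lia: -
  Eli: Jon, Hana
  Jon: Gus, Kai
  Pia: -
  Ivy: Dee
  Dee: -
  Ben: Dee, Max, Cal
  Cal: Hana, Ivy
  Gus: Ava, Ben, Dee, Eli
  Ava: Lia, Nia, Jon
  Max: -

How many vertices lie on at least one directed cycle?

8

A vertex is on a directed cycle iff it belongs to a strongly connected component of size ≥ 2 (or has a self-loop).
The vertices on cycles are {Ava, Ben, Cal, Eli, Gus, Jon, Nia, Hana} — 8 in total.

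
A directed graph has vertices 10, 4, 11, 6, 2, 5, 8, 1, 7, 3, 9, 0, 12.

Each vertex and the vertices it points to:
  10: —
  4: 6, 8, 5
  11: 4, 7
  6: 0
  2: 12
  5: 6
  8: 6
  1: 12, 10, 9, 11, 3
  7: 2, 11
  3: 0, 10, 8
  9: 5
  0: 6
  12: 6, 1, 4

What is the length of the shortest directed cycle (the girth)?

2

For each vertex v, BFS finds the shortest path from v back to v.
The shortest such closed walk is 1 → 12 → 1, length 2.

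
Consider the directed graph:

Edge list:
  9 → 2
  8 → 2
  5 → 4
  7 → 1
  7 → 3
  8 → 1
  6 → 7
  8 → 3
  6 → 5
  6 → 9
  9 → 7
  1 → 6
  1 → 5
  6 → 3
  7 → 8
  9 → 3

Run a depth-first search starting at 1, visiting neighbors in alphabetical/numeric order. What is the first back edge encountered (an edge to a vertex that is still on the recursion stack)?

7->1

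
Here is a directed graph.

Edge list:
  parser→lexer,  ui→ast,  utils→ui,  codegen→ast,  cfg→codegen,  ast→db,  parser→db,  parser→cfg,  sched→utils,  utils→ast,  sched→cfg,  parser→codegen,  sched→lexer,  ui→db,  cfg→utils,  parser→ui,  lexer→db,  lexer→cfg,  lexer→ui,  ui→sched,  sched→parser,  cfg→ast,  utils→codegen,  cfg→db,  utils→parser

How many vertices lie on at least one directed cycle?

6

A vertex is on a directed cycle iff it belongs to a strongly connected component of size ≥ 2 (or has a self-loop).
The vertices on cycles are {ui, cfg, lexer, sched, utils, parser} — 6 in total.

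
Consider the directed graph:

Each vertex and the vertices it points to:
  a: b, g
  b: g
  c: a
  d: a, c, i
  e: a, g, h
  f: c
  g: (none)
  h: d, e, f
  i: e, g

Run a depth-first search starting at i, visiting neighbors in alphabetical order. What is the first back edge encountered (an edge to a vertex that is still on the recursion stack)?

d→i

DFS from i (visiting neighbors in alphabetical order); mark gray on enter, black on exit:
i gray
  e gray
    a gray
      b gray
        g gray
        g black
      b black
      a→g: g black — skip
    a black
    e→g: g black — skip
    h gray
      d gray
        d→a: a black — skip
        c gray
          c→a: a black — skip
        c black
        d→i: i is gray → back edge
First back edge: d → i.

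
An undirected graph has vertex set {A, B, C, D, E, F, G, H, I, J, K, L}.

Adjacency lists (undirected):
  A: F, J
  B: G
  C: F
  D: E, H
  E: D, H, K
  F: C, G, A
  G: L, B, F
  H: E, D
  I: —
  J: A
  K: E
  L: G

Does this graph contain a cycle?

DFS, tracking each vertex's parent; an edge to a visited non-parent vertex closes a cycle.
Start from D:
visit D (parent –)
  visit E (parent D)
    E–D: parent, skip
    visit H (parent E)
      H–E: parent, skip
      H–D: D visited and ≠ parent → cycle
Cycle: D – E – H – D.

Yes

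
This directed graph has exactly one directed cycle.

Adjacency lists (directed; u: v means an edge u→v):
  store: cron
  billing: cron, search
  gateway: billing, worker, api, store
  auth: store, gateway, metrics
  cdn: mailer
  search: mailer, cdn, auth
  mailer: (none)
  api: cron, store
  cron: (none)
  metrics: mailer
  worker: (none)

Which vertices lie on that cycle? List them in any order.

auth, search, billing, gateway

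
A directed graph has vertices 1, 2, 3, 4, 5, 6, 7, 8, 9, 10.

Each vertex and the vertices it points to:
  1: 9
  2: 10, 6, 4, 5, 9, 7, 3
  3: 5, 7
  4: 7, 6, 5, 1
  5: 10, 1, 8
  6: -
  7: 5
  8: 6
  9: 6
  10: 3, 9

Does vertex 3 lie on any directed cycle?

Yes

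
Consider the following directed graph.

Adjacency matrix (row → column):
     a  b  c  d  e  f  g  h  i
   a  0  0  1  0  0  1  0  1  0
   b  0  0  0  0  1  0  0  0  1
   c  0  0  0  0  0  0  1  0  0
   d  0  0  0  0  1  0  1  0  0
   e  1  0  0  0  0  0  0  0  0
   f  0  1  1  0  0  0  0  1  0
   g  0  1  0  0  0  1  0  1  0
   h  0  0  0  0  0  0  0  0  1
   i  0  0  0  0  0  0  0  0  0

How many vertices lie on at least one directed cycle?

6

A vertex is on a directed cycle iff it belongs to a strongly connected component of size ≥ 2 (or has a self-loop).
The vertices on cycles are {a, b, c, e, f, g} — 6 in total.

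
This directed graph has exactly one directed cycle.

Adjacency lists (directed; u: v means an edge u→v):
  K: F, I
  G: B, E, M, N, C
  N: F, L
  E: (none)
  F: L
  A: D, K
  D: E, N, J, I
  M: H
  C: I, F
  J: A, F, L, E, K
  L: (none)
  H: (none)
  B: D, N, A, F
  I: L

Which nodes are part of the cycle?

A, D, J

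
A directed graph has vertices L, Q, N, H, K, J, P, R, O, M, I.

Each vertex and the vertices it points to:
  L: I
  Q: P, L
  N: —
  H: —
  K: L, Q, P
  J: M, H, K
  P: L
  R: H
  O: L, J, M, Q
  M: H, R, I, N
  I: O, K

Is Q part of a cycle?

Yes

Q is on a cycle iff Q can reach itself via ≥1 edge.
Q → L → I → O → Q — yes.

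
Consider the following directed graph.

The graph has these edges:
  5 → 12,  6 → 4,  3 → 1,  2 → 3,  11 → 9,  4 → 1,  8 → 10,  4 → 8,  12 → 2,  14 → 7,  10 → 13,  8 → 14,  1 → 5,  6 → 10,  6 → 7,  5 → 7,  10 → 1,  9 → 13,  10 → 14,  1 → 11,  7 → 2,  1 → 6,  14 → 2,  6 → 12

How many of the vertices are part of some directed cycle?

11

A vertex is on a directed cycle iff it belongs to a strongly connected component of size ≥ 2 (or has a self-loop).
The vertices on cycles are {1, 2, 3, 4, 5, 6, 7, 8, 10, 12, 14} — 11 in total.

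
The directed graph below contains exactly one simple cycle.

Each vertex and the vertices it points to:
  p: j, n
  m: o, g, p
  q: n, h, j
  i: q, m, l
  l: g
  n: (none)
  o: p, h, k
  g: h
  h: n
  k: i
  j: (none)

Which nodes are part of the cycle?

i, k, m, o

DFS with gray/black marking from i:
i gray
  q gray
    n gray
    n black
    h gray
      h→n: n black — skip
    h black
    j gray
    j black
  q black
  m gray
    o gray
      p gray
        p→j: j black — skip
        p→n: n black — skip
      p black
      o→h: h black — skip
      k gray
        k→i: i is gray → back edge
Back edge closes the cycle i → m → o → k → i; its vertices are {i, k, m, o}.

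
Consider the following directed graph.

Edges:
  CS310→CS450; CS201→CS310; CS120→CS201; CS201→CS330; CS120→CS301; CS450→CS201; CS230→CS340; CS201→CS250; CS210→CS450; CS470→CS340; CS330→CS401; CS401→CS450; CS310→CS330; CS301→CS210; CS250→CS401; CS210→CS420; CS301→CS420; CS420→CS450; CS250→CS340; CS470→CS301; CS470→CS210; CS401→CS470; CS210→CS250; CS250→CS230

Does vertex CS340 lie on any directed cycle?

CS340 lies on a cycle iff there is a path from CS340 back to itself.
Exploring from CS340, it never reaches itself; equivalently, its strongly connected component is a singleton.

No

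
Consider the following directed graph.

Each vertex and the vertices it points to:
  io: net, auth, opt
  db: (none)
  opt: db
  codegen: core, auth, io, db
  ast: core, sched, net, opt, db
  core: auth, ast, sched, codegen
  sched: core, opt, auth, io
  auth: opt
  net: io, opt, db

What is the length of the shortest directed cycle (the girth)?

2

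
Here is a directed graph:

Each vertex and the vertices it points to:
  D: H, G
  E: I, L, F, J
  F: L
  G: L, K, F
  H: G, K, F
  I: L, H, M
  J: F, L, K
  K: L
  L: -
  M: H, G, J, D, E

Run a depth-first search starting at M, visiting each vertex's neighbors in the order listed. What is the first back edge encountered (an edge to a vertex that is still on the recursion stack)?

I->M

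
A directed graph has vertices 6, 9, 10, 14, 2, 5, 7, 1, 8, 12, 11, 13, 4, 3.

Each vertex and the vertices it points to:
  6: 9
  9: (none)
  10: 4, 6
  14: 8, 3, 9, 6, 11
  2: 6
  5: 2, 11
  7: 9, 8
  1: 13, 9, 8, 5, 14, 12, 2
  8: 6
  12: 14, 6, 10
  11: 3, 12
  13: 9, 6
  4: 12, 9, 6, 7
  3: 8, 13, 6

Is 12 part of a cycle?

12 is on a cycle iff 12 can reach itself via ≥1 edge.
12 → 14 → 11 → 12 — yes.

Yes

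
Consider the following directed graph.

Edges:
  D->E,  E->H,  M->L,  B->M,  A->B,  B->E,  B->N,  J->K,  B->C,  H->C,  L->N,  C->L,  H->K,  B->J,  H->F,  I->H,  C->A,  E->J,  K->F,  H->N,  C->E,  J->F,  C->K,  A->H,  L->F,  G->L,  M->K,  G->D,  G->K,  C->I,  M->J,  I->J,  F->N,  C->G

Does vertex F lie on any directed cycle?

F lies on a cycle iff there is a path from F back to itself.
Exploring from F, it never reaches itself; equivalently, its strongly connected component is a singleton.

No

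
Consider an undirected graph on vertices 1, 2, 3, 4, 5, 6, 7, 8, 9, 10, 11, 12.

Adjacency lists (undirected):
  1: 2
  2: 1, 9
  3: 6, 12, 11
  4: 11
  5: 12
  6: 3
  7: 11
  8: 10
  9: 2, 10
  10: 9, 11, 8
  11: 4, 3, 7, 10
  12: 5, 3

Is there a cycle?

No

DFS, tracking each vertex's parent; an edge to a visited non-parent vertex closes a cycle.
Start from 12:
visit 12 (parent –)
  visit 5 (parent 12)
    5–12: parent, skip
  visit 3 (parent 12)
    visit 6 (parent 3)
      6–3: parent, skip
    3–12: parent, skip
    visit 11 (parent 3)
      visit 4 (parent 11)
        4–11: parent, skip
      11–3: parent, skip
      visit 7 (parent 11)
        7–11: parent, skip
      visit 10 (parent 11)
        visit 9 (parent 10)
          visit 2 (parent 9)
            visit 1 (parent 2)
              1–2: parent, skip
            2–9: parent, skip
          9–10: parent, skip
        10–11: parent, skip
        visit 8 (parent 10)
          8–10: parent, skip
No non-parent visited neighbor found — the graph is a forest.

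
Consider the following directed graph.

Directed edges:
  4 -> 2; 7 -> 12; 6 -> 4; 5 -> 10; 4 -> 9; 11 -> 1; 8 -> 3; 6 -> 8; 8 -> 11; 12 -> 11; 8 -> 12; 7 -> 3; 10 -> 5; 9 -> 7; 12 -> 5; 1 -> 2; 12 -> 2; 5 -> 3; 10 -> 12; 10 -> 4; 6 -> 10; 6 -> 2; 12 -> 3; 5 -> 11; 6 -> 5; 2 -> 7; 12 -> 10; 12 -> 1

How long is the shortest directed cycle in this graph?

For each vertex v, BFS finds the shortest path from v back to v.
The shortest such closed walk is 10 → 12 → 10, length 2.

2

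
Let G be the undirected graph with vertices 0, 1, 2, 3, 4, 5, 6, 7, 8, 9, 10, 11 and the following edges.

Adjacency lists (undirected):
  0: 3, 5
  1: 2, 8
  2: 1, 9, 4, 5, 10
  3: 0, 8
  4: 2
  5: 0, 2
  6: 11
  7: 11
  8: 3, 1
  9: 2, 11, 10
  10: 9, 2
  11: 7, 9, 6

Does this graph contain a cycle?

Yes

DFS, tracking each vertex's parent; an edge to a visited non-parent vertex closes a cycle.
Start from 2:
visit 2 (parent –)
  visit 1 (parent 2)
    1–2: parent, skip
    visit 8 (parent 1)
      visit 3 (parent 8)
        visit 0 (parent 3)
          0–3: parent, skip
          visit 5 (parent 0)
            5–0: parent, skip
            5–2: 2 visited and ≠ parent → cycle
Cycle: 2 – 1 – 8 – 3 – 0 – 5 – 2.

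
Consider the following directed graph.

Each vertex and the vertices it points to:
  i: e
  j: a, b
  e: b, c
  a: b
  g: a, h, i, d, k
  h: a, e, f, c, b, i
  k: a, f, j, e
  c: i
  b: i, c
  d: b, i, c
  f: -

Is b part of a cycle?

Yes

b is on a cycle iff b can reach itself via ≥1 edge.
b → i → e → b — yes.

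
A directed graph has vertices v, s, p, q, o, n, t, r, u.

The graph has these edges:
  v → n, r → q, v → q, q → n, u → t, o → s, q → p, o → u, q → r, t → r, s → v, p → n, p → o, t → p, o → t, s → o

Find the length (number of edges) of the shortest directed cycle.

For each vertex v, BFS finds the shortest path from v back to v.
The shortest such closed walk is o → s → o, length 2.

2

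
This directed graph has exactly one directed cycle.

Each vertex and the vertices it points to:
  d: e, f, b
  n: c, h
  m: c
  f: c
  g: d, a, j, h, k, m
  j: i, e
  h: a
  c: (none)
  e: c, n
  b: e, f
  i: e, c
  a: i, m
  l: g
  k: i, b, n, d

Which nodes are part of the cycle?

a, e, h, i, n

DFS with gray/black marking from h:
h gray
  a gray
    i gray
      e gray
        c gray
        c black
        n gray
          n→c: c black — skip
          n→h: h is gray → back edge
Back edge closes the cycle h → a → i → e → n → h; its vertices are {a, e, h, i, n}.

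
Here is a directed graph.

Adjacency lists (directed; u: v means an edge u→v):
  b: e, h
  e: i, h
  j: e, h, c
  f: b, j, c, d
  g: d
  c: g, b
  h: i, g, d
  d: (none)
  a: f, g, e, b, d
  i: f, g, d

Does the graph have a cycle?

Yes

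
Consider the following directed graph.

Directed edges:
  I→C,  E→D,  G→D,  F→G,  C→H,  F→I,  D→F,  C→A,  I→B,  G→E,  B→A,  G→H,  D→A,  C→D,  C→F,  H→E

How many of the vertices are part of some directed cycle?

7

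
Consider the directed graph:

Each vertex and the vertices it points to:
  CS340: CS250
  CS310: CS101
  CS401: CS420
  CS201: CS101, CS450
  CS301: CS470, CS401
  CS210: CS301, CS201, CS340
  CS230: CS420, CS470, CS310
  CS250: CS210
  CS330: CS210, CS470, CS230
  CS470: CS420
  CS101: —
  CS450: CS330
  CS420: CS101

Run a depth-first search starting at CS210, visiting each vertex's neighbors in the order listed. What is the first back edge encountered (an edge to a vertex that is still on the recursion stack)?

CS330->CS210

DFS from CS210 (visiting each vertex's neighbors in the order listed); mark gray on enter, black on exit:
CS210 gray
  CS301 gray
    CS470 gray
      CS420 gray
        CS101 gray
        CS101 black
      CS420 black
    CS470 black
    CS401 gray
      CS401→CS420: CS420 black — skip
    CS401 black
  CS301 black
  CS201 gray
    CS201→CS101: CS101 black — skip
    CS450 gray
      CS330 gray
        CS330→CS210: CS210 is gray → back edge
First back edge: CS330 → CS210.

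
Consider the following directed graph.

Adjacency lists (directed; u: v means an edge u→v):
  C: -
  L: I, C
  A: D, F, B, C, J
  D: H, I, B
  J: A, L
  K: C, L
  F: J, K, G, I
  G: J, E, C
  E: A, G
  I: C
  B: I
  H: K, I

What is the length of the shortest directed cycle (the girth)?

2

For each vertex v, BFS finds the shortest path from v back to v.
The shortest such closed walk is A → J → A, length 2.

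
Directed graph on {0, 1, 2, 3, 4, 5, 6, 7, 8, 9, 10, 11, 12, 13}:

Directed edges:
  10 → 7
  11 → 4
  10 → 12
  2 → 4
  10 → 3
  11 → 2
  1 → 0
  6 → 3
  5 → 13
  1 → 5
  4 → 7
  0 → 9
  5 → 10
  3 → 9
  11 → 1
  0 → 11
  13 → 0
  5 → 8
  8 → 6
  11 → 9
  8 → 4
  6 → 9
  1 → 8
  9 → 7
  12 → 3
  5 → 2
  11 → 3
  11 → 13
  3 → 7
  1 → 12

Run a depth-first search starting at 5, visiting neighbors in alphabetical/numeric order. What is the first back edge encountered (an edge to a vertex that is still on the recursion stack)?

DFS from 5 (visiting neighbors in alphabetical/numeric order); mark gray on enter, black on exit:
5 gray
  2 gray
    4 gray
      7 gray
      7 black
    4 black
  2 black
  8 gray
    8→4: 4 black — skip
    6 gray
      3 gray
        3→7: 7 black — skip
        9 gray
          9→7: 7 black — skip
        9 black
      3 black
      6→9: 9 black — skip
    6 black
  8 black
  10 gray
    10→3: 3 black — skip
    10→7: 7 black — skip
    12 gray
      12→3: 3 black — skip
    12 black
  10 black
  13 gray
    0 gray
      0→9: 9 black — skip
      11 gray
        1 gray
          1→0: 0 is gray → back edge
First back edge: 1 → 0.

1→0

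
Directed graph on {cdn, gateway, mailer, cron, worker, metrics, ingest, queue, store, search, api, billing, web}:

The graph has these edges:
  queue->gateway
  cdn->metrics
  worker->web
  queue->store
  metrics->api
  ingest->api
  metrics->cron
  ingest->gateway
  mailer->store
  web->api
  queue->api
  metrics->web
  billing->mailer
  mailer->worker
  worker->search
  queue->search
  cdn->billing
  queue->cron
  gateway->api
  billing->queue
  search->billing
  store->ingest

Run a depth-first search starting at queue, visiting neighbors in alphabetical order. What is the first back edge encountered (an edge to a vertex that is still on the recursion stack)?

worker->search

DFS from queue (visiting neighbors in alphabetical order); mark gray on enter, black on exit:
queue gray
  api gray
  api black
  cron gray
  cron black
  gateway gray
    gateway→api: api black — skip
  gateway black
  search gray
    billing gray
      mailer gray
        store gray
          ingest gray
            ingest→api: api black — skip
            ingest→gateway: gateway black — skip
          ingest black
        store black
        worker gray
          worker→search: search is gray → back edge
First back edge: worker → search.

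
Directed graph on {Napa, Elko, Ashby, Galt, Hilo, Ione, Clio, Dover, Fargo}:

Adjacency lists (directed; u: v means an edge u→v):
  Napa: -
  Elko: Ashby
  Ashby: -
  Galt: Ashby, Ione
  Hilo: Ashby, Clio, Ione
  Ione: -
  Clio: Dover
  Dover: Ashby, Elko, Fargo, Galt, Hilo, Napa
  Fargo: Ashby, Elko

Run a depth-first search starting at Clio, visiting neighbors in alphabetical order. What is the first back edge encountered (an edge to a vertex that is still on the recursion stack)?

DFS from Clio (visiting neighbors in alphabetical order); mark gray on enter, black on exit:
Clio gray
  Dover gray
    Ashby gray
    Ashby black
    Elko gray
      Elko→Ashby: Ashby black — skip
    Elko black
    Fargo gray
      Fargo→Ashby: Ashby black — skip
      Fargo→Elko: Elko black — skip
    Fargo black
    Galt gray
      Galt→Ashby: Ashby black — skip
      Ione gray
      Ione black
    Galt black
    Hilo gray
      Hilo→Ashby: Ashby black — skip
      Hilo→Clio: Clio is gray → back edge
First back edge: Hilo → Clio.

Hilo->Clio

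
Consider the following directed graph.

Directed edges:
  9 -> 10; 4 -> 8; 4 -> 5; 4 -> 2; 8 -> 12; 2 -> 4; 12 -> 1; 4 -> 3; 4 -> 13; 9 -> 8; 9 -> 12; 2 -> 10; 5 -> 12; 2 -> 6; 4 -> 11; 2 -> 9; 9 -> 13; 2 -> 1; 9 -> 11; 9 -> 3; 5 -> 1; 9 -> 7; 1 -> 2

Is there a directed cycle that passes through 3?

3 lies on a cycle iff there is a path from 3 back to itself.
Exploring from 3, it never reaches itself; equivalently, its strongly connected component is a singleton.

No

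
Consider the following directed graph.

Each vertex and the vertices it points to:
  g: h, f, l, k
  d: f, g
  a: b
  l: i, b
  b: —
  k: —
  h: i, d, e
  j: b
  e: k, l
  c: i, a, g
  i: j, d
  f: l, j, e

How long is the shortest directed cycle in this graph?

For each vertex v, BFS finds the shortest path from v back to v.
The shortest such closed walk is g → h → d → g, length 3.

3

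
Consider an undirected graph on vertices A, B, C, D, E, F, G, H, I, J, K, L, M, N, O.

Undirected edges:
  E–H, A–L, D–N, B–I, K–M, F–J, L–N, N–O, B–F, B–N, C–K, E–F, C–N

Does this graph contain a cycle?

No

DFS, tracking each vertex's parent; an edge to a visited non-parent vertex closes a cycle.
Start from M:
visit M (parent –)
  visit K (parent M)
    K–M: parent, skip
    visit C (parent K)
      visit N (parent C)
        visit L (parent N)
          L–N: parent, skip
          visit A (parent L)
            A–L: parent, skip
        visit D (parent N)
          D–N: parent, skip
        visit O (parent N)
          O–N: parent, skip
        visit B (parent N)
          visit F (parent B)
            visit J (parent F)
              J–F: parent, skip
            F–B: parent, skip
            visit E (parent F)
              visit H (parent E)
                H–E: parent, skip
              E–F: parent, skip
          visit I (parent B)
            I–B: parent, skip
          B–N: parent, skip
        N–C: parent, skip
      C–K: parent, skip
visit G (parent –)
No non-parent visited neighbor found — the graph is a forest.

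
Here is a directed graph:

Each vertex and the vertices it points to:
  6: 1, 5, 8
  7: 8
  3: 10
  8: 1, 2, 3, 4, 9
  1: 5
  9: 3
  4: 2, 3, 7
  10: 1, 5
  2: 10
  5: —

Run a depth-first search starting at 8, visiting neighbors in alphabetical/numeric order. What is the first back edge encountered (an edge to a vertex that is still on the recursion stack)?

DFS from 8 (visiting neighbors in alphabetical/numeric order); mark gray on enter, black on exit:
8 gray
  1 gray
    5 gray
    5 black
  1 black
  2 gray
    10 gray
      10→1: 1 black — skip
      10→5: 5 black — skip
    10 black
  2 black
  3 gray
    3→10: 10 black — skip
  3 black
  4 gray
    4→2: 2 black — skip
    4→3: 3 black — skip
    7 gray
      7→8: 8 is gray → back edge
First back edge: 7 → 8.

7->8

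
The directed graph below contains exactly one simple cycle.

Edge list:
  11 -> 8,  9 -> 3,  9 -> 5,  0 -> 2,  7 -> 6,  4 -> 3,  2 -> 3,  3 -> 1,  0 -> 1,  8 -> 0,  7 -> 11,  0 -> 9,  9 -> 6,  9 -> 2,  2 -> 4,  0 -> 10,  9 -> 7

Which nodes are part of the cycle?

0, 7, 8, 9, 11

DFS with gray/black marking from 9:
9 gray
  3 gray
    1 gray
    1 black
  3 black
  5 gray
  5 black
  2 gray
    2→3: 3 black — skip
    4 gray
      4→3: 3 black — skip
    4 black
  2 black
  7 gray
    6 gray
    6 black
    11 gray
      8 gray
        0 gray
          0→1: 1 black — skip
          10 gray
          10 black
          0→9: 9 is gray → back edge
Back edge closes the cycle 9 → 7 → 11 → 8 → 0 → 9; its vertices are {0, 7, 8, 9, 11}.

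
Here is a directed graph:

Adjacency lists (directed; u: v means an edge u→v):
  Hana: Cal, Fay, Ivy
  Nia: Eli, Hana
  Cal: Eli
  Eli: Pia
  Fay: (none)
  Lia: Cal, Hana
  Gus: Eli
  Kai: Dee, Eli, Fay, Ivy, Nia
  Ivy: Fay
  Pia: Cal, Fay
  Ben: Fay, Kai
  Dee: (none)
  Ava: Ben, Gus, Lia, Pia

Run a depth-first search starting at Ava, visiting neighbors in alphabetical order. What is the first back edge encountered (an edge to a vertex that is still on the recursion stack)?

Cal→Eli

DFS from Ava (visiting neighbors in alphabetical order); mark gray on enter, black on exit:
Ava gray
  Ben gray
    Fay gray
    Fay black
    Kai gray
      Dee gray
      Dee black
      Eli gray
        Pia gray
          Cal gray
            Cal→Eli: Eli is gray → back edge
First back edge: Cal → Eli.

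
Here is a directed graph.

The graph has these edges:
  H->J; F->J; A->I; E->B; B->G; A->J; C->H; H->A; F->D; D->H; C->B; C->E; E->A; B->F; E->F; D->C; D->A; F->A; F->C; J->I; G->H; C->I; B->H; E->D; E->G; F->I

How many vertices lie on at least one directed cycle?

A vertex is on a directed cycle iff it belongs to a strongly connected component of size ≥ 2 (or has a self-loop).
The vertices on cycles are {B, C, D, E, F} — 5 in total.

5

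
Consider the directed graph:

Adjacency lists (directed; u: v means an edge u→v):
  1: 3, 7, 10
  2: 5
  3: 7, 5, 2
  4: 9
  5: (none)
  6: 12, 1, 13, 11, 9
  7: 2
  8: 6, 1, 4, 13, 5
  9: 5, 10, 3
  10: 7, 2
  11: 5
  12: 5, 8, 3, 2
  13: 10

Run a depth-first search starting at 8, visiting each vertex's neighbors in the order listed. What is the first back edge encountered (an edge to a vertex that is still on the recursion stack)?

DFS from 8 (visiting each vertex's neighbors in the order listed); mark gray on enter, black on exit:
8 gray
  6 gray
    12 gray
      5 gray
      5 black
      12→8: 8 is gray → back edge
First back edge: 12 → 8.

12->8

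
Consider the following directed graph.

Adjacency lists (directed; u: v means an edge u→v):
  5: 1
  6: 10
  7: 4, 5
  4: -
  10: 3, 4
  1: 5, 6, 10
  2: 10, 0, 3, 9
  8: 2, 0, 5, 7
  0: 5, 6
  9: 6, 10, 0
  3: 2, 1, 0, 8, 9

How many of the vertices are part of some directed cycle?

10

A vertex is on a directed cycle iff it belongs to a strongly connected component of size ≥ 2 (or has a self-loop).
The vertices on cycles are {0, 1, 2, 3, 5, 6, 7, 8, 9, 10} — 10 in total.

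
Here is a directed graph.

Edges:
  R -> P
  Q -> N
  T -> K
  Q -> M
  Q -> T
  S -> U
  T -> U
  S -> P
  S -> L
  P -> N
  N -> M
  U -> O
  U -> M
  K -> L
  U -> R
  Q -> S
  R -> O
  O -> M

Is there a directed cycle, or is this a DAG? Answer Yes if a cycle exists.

No

DFS with white/gray/black marking, starting from L:
L gray
L black
P gray
  N gray
    M gray
    M black
  N black
P black
Q gray
  Q→N: N black — skip
  S gray
    S→P: P black — skip
    U gray
      O gray
        O→M: M black — skip
      O black
      U→M: M black — skip
      R gray
        R→O: O black — skip
        R→P: P black — skip
      R black
    U black
    S→L: L black — skip
  S black
  T gray
    T→U: U black — skip
    K gray
      K→L: L black — skip
    K black
  T black
  Q→M: M black — skip
Q black
Every edge goes to a white or black vertex — no back edge, so the graph is acyclic.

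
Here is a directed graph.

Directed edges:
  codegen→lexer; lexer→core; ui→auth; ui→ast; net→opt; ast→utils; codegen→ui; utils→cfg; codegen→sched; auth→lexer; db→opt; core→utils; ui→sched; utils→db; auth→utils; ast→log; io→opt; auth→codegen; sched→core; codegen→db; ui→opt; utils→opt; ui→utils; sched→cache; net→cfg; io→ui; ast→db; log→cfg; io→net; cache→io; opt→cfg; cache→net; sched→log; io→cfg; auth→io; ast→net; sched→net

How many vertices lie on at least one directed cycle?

A vertex is on a directed cycle iff it belongs to a strongly connected component of size ≥ 2 (or has a self-loop).
The vertices on cycles are {io, ui, auth, cache, sched, codegen} — 6 in total.

6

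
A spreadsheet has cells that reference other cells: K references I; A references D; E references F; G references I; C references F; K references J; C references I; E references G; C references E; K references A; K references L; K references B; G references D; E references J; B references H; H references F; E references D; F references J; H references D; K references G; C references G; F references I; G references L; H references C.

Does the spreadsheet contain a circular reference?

No

DFS with white/gray/black marking, starting from D:
D gray
D black
H gray
  H→D: D black — skip
  C gray
    G gray
      L gray
      L black
      I gray
      I black
      G→D: D black — skip
    G black
    C→I: I black — skip
    F gray
      J gray
      J black
      F→I: I black — skip
    F black
    E gray
      E→D: D black — skip
      E→G: G black — skip
      E→F: F black — skip
      E→J: J black — skip
    E black
  C black
  H→F: F black — skip
H black
B gray
  B→H: H black — skip
B black
K gray
  K→I: I black — skip
  K→J: J black — skip
  A gray
    A→D: D black — skip
  A black
  K→B: B black — skip
  K→L: L black — skip
  K→G: G black — skip
K black
Every edge goes to a white or black vertex — no back edge, so the graph is acyclic.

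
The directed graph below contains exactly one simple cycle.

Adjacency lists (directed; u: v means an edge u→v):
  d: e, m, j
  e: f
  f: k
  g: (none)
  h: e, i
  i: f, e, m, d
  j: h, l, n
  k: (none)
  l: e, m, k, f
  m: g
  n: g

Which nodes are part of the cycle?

DFS with gray/black marking from d:
d gray
  e gray
    f gray
      k gray
      k black
    f black
  e black
  m gray
    g gray
    g black
  m black
  j gray
    h gray
      h→e: e black — skip
      i gray
        i→f: f black — skip
        i→e: e black — skip
        i→m: m black — skip
        i→d: d is gray → back edge
Back edge closes the cycle d → j → h → i → d; its vertices are {d, h, i, j}.

d, h, i, j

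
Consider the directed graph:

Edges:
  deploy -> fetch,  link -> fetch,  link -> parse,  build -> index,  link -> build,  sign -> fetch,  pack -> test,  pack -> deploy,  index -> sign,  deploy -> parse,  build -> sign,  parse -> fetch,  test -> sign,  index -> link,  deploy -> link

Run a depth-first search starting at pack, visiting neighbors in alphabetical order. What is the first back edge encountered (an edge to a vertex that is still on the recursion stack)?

DFS from pack (visiting neighbors in alphabetical order); mark gray on enter, black on exit:
pack gray
  deploy gray
    fetch gray
    fetch black
    link gray
      build gray
        index gray
          index→link: link is gray → back edge
First back edge: index → link.

index->link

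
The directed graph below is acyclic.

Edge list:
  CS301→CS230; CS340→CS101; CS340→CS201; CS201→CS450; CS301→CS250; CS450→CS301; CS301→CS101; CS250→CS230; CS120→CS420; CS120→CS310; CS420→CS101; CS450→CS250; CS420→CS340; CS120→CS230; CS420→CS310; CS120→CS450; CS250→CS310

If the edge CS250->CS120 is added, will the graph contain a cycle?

Adding CS250→CS120 creates a cycle iff CS120 can already reach CS250.
Path from CS120: CS120 → CS450 → CS250.
So CS120 → … → CS250 → CS120 is a cycle.

Yes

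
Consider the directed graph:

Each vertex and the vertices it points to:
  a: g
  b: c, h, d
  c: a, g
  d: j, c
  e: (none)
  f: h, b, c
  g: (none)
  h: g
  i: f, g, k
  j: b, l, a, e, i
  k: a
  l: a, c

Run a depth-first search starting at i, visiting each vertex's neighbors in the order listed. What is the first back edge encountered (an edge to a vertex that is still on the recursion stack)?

DFS from i (visiting each vertex's neighbors in the order listed); mark gray on enter, black on exit:
i gray
  f gray
    h gray
      g gray
      g black
    h black
    b gray
      c gray
        a gray
          a→g: g black — skip
        a black
        c→g: g black — skip
      c black
      b→h: h black — skip
      d gray
        j gray
          j→b: b is gray → back edge
First back edge: j → b.

j→b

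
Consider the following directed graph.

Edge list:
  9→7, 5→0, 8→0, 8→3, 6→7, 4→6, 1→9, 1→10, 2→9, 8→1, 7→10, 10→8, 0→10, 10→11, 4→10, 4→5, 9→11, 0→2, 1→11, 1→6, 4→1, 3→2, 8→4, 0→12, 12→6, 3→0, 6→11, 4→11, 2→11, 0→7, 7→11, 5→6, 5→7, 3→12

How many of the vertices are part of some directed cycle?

A vertex is on a directed cycle iff it belongs to a strongly connected component of size ≥ 2 (or has a self-loop).
The vertices on cycles are {0, 1, 2, 3, 4, 5, 6, 7, 8, 9, 10, 12} — 12 in total.

12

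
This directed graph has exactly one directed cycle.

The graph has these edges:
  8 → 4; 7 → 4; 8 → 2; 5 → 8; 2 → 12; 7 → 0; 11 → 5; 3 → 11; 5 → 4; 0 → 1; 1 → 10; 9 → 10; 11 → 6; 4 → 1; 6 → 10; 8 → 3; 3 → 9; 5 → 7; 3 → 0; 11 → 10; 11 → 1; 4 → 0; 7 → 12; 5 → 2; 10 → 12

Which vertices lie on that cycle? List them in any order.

DFS with gray/black marking from 3:
3 gray
  11 gray
    5 gray
      8 gray
        2 gray
          12 gray
          12 black
        2 black
        8→3: 3 is gray → back edge
Back edge closes the cycle 3 → 11 → 5 → 8 → 3; its vertices are {3, 5, 8, 11}.

3, 5, 8, 11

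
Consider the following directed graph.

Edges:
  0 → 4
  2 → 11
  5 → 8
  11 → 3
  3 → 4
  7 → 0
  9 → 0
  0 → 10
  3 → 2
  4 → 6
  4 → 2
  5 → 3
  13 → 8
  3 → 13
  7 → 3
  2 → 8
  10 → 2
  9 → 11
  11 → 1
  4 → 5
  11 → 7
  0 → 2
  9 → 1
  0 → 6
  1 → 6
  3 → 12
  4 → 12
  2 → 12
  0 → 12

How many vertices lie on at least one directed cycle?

8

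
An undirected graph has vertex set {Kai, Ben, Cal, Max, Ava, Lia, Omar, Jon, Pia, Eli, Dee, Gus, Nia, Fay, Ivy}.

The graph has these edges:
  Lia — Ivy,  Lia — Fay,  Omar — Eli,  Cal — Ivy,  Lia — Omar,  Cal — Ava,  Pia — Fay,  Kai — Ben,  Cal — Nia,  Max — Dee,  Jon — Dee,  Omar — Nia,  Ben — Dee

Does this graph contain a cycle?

DFS, tracking each vertex's parent; an edge to a visited non-parent vertex closes a cycle.
Start from Pia:
visit Pia (parent –)
  visit Fay (parent Pia)
    Fay–Pia: parent, skip
    visit Lia (parent Fay)
      Lia–Fay: parent, skip
      visit Ivy (parent Lia)
        Ivy–Lia: parent, skip
        visit Cal (parent Ivy)
          visit Ava (parent Cal)
            Ava–Cal: parent, skip
          visit Nia (parent Cal)
            Nia–Cal: parent, skip
            visit Omar (parent Nia)
              Omar–Lia: Lia visited and ≠ parent → cycle
Cycle: Lia – Ivy – Cal – Nia – Omar – Lia.

Yes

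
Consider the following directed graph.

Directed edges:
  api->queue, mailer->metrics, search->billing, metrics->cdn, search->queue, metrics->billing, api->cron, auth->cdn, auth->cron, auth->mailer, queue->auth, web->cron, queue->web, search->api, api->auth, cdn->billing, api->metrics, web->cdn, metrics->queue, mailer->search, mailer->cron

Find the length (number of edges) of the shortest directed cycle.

4

For each vertex v, BFS finds the shortest path from v back to v.
The shortest such closed walk is search → api → auth → mailer → search, length 4.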